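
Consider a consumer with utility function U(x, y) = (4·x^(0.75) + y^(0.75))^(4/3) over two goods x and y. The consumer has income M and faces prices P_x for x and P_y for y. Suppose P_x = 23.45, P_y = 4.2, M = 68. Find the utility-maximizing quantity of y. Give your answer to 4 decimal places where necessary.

MU_x ∝ 4·x^(-0.25), MU_y ∝ y^(-0.25), so MRS = 4·(y/x)^(0.25) = P_x/P_y.
Solve for the ratio: y/x = [(1/4)·P_x/P_y]^(4).
Substitute y = (y/x)·x into the budget: x* = M/(P_x + P_y·(y/x)).
Numerically y/x = 3.79607, so x* = 68/(23.45 + 4.2·3.79607) = 1.7262 and y* = 3.79607·1.7262 = 6.5527.

y* = 6.5527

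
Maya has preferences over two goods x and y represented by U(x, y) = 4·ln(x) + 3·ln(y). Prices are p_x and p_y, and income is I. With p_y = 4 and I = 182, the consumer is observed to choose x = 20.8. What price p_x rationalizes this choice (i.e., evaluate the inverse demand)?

MU_x/MU_y = (4·y)/(3·x); tangency sets this equal to p_x/p_y.
So 4·p_y·y = 3·p_x·x; combined with the budget, a share 4/7 of income goes to x.
Demand: x*(p_x,p_y,I) = 4/7·I/p_x and y* = 3/7·I/p_y.
Set x* = 20.8 in the demand function and solve for p_x: p_x = 5.

p_x = 5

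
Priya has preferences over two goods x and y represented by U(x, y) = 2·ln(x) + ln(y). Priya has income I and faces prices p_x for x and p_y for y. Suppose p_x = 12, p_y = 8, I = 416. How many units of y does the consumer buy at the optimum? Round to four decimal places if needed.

MU_x/MU_y = (2·y)/(x); tangency sets this equal to p_x/p_y.
So 2·p_y·y = p_x·x; combined with the budget, a share 2/3 of income goes to x.
Demand: x*(p_x,p_y,I) = 2/3·I/p_x and y* = 1/3·I/p_y.
At p_x=12, p_y=8, I=416: y* = 1/3·416/8 = 17.3333.

y* = 17.3333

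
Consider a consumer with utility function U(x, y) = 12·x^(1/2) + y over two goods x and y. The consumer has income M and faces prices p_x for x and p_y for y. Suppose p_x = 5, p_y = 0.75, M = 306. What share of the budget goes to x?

share on x = 0.0132

Set MRS = p_x/p_y: 6·x^(−1/2) = p_x/p_y.
Thus x* = (6·p_y/p_x)² — independent of M — with the rest of income spent on y.
Plugging in: x* = (6·0.75/5)² = 0.81, y* = 402.6.
Expenditure on x: 5·0.81 = 4.05; share = 0.0132.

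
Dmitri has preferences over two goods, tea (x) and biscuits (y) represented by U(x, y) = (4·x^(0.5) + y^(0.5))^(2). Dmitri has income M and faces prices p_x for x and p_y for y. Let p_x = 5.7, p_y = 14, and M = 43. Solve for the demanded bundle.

x* = 7.3567, y* = 0.0762

MU_x ∝ 4·x^(-0.5), MU_y ∝ y^(-0.5), so MRS = 4·(y/x)^(0.5) = p_x/p_y.
Solve for the ratio: y/x = [(1/4)·p_x/p_y]^(2).
With the ratio pinned down, the budget gives x* = M/(p_x + p_y·(y/x)) and y* = (y/x)·x*.
Numerically y/x = 0.01036, so x* = 43/(5.7 + 14·0.01036) = 7.3567 and y* = 0.01036·7.3567 = 0.0762.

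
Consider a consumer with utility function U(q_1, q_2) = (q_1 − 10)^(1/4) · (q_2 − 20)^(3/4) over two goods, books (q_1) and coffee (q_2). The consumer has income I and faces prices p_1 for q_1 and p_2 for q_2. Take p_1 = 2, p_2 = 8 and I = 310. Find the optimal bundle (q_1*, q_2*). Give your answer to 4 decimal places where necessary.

MRS = (1/3)·(q_2−20)/(q_1−10). Tangency with p_1/p_2 gives q_2−20 = 3·(p_1/p_2)·(q_1−10).
After buying the subsistence bundle (10, 20), a share 0.25 of the remaining income goes to q_1: q_1* = 10 + 0.25·(I − 10p_1 − 20p_2)/p_1.
Discretionary income = 310 − 10·2 − 20·8 = 130; q_1* = 10 + 0.25·130/2 = 26.25; q_2* = 20 + 0.75·130/8 = 32.1875.

q_1* = 26.25, q_2* = 32.1875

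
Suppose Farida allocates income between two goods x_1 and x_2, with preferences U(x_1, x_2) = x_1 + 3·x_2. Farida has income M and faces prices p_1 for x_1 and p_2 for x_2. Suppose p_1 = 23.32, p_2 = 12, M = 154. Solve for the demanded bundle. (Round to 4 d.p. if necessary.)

x_2 gives more utility per dollar, so spend all income on x_2: x_2* = M/p_2, x_1* = 0.
Numerically: x_1* = 0, x_2* = 12.8333.

x_1* = 0, x_2* = 12.8333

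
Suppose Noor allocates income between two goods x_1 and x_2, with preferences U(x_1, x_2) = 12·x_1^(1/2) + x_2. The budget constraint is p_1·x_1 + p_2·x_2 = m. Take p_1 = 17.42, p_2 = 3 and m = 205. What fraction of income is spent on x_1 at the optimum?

share on x_1 = 0.0907

Solve: √x_1 = 6·p_2/p_1, so x_1*(p_1,p_2) = (6·p_2/p_1)², and x_2* = (m − p_1·x_1*)/p_2.
Plugging in: x_1* = (6·3/17.42)² = 1.0677, x_2* = 62.1336.
Expenditure on x_1: 17.42·1.0677 = 18.5993; share = 0.0907.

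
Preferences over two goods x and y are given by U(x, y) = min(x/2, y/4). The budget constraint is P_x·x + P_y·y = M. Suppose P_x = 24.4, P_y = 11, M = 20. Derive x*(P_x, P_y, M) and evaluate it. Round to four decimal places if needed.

x* = 0.431

With perfect complements, no substitution: consume in ratio x:y = 2:4.
Budget: P_x·x + P_y·2·x = M, so (2·P_x + 4·P_y)·x = 2·M.
Demand: x*(P_x,P_y,M) = 2·M/(2·P_x + 4·P_y), y* = 4·M/(2·P_x + 4·P_y).
Here 2·24.4 + 4·11 = 92.8, giving x* = 0.431.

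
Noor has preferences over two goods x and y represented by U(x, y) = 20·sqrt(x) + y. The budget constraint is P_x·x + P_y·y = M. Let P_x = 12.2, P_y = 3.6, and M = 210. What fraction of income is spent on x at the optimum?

Solve: √x = 10·P_y/P_x, so x*(P_x,P_y) = (10·P_y/P_x)², and y* = (M − P_x·x*)/P_y.
Plugging in: x* = (10·3.6/12.2)² = 8.7073, y* = 28.8251.
Expenditure on x: 12.2·8.7073 = 106.2295; share = 0.5059.

share on x = 0.5059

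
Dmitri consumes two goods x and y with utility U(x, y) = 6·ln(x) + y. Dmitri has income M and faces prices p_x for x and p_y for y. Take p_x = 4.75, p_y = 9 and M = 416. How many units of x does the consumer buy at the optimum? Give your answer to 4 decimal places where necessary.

x* = 11.3684

Set MRS = p_x/p_y: (6/x)/1 = p_x/p_y.
So x*(p_x,p_y) = 6·p_y/p_x, independent of income; and y* = (M − 6·p_y)/p_y.
At the given prices: x* = 6·9/4.75 = 11.3684.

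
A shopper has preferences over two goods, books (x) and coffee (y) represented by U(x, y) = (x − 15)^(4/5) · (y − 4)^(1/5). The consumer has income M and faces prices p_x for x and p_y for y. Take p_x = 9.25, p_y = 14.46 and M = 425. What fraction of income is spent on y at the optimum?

This is Cobb-Douglas in (x−15, y−4): tangency gives 0.8·p_y·(y−4) = 0.2·p_x·(x−15).
After buying the subsistence bundle (15, 4), a share 0.8 of the remaining income goes to x: x* = 15 + 0.8·(M − 15p_x − 4p_y)/p_x.
Discretionary income = 425 − 15·9.25 − 4·14.46 = 228.41; x* = 15 + 0.8·228.41/9.25 = 34.7544; y* = 4 + 0.2·228.41/14.46 = 7.1592.
Expenditure on y: 14.46·7.1592 = 103.522; share = 0.2436.

share on y = 0.2436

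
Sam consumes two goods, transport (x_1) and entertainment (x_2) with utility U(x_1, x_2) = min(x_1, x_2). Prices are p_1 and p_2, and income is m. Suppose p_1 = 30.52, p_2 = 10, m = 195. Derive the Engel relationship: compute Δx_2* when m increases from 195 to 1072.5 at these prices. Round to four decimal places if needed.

With perfect complements, no substitution: consume in ratio x_1:x_2 = 1:1.
Budget: p_1·x_1 + p_2·x_1 = m, so (p_1 + p_2)·x_1 = m.
Demand: x_1*(p_1,p_2,m) = m/(p_1 + p_2), x_2* = m/(p_1 + p_2).
Here 30.52 + 10 = 40.52, giving x_2* = 4.8124.
At m' = 1072.5: x_2* = 26.4684. Change: 26.4684 − 4.8124 = 21.656.

Δx_2* = 21.656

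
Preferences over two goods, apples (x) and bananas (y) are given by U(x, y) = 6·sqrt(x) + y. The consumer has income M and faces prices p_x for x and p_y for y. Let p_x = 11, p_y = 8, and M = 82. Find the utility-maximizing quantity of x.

Set MRS = p_x/p_y: 3·x^(−1/2) = p_x/p_y.
Thus x* = (3·p_y/p_x)² — independent of M — with the rest of income spent on y.
Plugging in: x* = (3·8/11)² = 4.7603.

x* = 4.7603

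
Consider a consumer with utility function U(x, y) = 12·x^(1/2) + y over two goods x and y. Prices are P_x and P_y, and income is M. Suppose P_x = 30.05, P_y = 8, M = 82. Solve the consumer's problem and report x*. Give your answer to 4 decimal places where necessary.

MU_x = 6/√x, MU_y = 1. Tangency: 6/√x = P_x/P_y.
Solve: √x = 6·P_y/P_x, so x*(P_x,P_y) = (6·P_y/P_x)², and y* = (M − P_x·x*)/P_y.
Plugging in: x* = (6·8/30.05)² = 2.5515.

x* = 2.5515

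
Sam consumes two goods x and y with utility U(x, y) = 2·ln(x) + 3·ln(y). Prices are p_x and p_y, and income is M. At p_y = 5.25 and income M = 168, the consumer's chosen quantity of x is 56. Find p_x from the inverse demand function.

Tangency: MRS = (2/3)·y/x = p_x/p_y.
Rearranging, p_y·y = (3/2)·p_x·x. Substituting into the budget gives p_x·x·(1 + (3/2)) = M.
Demand: x*(p_x,p_y,M) = 0.4·M/p_x and y* = 0.6·M/p_y.
Set x* = 56 in the demand function and solve for p_x: p_x = 1.2.

p_x = 1.2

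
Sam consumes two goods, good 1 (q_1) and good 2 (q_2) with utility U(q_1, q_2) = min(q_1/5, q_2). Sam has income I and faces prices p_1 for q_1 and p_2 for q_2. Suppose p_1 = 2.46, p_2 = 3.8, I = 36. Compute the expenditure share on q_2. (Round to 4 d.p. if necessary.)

share on q_2 = 0.236

Leontief preferences: the optimum is at the kink where q_1/5 = q_2/1, i.e. q_2 = (1/5)·q_1.
Budget: p_1·q_1 + p_2·(1/5)·q_1 = I, so (5·p_1 + p_2)·q_1 = 5·I.
Demand: q_1*(p_1,p_2,I) = 5·I/(5·p_1 + p_2), q_2* = I/(5·p_1 + p_2).
Here 5·2.46 + 3.8 = 16.1, giving q_1* = 11.1801 and q_2* = 2.236.
Expenditure on q_2: 3.8·2.236 = 8.4969; share = 0.236.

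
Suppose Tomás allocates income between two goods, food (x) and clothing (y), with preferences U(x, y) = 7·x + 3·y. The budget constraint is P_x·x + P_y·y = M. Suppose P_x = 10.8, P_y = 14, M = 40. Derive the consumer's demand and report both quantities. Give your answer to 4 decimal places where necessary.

Linear utility — the consumer picks whichever good has higher MU/price: 7/10.8 = 0.6481 vs 3/14 = 0.2143.
x gives more utility per dollar, so spend all income on x: x* = M/P_x, y* = 0.
Numerically: x* = 3.7037, y* = 0.

x* = 3.7037, y* = 0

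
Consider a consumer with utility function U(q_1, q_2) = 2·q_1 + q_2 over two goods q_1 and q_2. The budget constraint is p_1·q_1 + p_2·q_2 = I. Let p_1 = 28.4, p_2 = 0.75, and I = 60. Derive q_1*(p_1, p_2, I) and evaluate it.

q_1* = 0

q_2 gives more utility per dollar, so spend all income on q_2: q_2* = I/p_2, q_1* = 0.
Numerically: q_1* = 0, q_2* = 80.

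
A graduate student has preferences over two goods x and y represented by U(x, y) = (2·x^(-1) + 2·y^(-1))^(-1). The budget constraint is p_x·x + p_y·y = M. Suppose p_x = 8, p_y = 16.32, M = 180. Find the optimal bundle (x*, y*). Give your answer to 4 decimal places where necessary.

x* = 9.2658, y* = 6.4874

MRS = MU_x/MU_y = (y/x)^(2). Set equal to p_x/p_y.
Solve for the ratio: y/x = [p_x/p_y]^(0.5).
With the ratio pinned down, the budget gives x* = M/(p_x + p_y·(y/x)) and y* = (y/x)·x*.
Numerically y/x = 0.70014, so x* = 180/(8 + 16.32·0.70014) = 9.2658 and y* = 0.70014·9.2658 = 6.4874.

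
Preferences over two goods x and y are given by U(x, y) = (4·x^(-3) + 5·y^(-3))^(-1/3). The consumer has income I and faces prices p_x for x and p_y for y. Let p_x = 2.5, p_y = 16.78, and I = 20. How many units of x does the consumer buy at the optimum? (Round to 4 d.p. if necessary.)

MU_x ∝ 4·x^(-4), MU_y ∝ 5·y^(-4), so MRS = (4/5)·(y/x)^(4) = p_x/p_y.
Solve for the ratio: y/x = [(5/4)·p_x/p_y]^(0.25).
Substitute y = (y/x)·x into the budget: x* = I/(p_x + p_y·(y/x)).
Numerically y/x = 0.656923, so x* = 20/(2.5 + 16.78·0.656923) = 1.4789.

x* = 1.4789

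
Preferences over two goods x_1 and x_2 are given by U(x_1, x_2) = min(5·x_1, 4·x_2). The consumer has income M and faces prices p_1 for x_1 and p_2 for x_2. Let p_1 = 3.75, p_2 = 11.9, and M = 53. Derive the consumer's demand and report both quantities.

x_1* = 2.8456, x_2* = 3.557

Demand: x_1*(p_1,p_2,M) = 4·M/(4·p_1 + 5·p_2), x_2* = 5·M/(4·p_1 + 5·p_2).
Here 4·3.75 + 5·11.9 = 74.5, giving x_1* = 2.8456 and x_2* = 3.557.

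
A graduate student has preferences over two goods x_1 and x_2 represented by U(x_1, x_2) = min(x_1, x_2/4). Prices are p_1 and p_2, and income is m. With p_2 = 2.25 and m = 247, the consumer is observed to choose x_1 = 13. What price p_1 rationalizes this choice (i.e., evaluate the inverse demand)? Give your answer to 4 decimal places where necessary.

p_1 = 10

With perfect complements, no substitution: consume in ratio x_1:x_2 = 1:4.
Budget: p_1·x_1 + p_2·4·x_1 = m, so (p_1 + 4·p_2)·x_1 = m.
Demand: x_1*(p_1,p_2,m) = m/(p_1 + 4·p_2), x_2* = 4·m/(p_1 + 4·p_2).
Set x_1* = 13 in the demand function and solve for p_1: p_1 = 10.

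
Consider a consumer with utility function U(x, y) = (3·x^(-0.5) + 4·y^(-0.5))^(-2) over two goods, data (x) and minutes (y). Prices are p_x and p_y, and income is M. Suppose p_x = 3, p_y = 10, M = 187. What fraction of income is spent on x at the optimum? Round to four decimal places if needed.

share on x = 0.3559

Numerically y/x = 0.542884, so x* = 187/(3 + 10·0.542884) = 22.1857 and y* = 0.542884·22.1857 = 12.0443.
Expenditure on x: 3·22.1857 = 66.5572; share = 0.3559.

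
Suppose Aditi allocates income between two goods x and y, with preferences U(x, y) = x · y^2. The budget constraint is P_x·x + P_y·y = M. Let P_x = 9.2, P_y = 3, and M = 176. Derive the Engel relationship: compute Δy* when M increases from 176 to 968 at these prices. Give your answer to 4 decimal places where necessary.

Δy* = 176

The MRS is (1/2)·y/x. Set MRS = P_x/P_y.
Rearranging, P_y·y = 2·P_x·x. Substituting into the budget gives P_x·x·(1 + 2) = M.
Demand: x*(P_x,P_y,M) = 1/3·M/P_x and y* = 2/3·M/P_y.
At P_x=9.2, P_y=3, M=176: y* = 2/3·176/3 = 39.1111.
At M' = 968: y* = 215.1111. Change: 215.1111 − 39.1111 = 176.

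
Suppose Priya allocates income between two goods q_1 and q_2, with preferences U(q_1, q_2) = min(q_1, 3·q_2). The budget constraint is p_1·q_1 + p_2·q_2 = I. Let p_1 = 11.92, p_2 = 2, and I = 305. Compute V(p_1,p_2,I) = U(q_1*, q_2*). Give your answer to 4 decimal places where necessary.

Leontief preferences: the optimum is at the kink where q_1/3 = q_2/1, i.e. q_2 = (1/3)·q_1.
Budget: p_1·q_1 + p_2·(1/3)·q_1 = I, so (3·p_1 + p_2)·q_1 = 3·I.
Demand: q_1*(p_1,p_2,I) = 3·I/(3·p_1 + p_2), q_2* = I/(3·p_1 + p_2).
Here 3·11.92 + 2 = 37.76, giving q_1* = 24.232 and q_2* = 8.0773.
Utility at the optimum: U(24.232, 8.0773) = 24.232.

V = 24.232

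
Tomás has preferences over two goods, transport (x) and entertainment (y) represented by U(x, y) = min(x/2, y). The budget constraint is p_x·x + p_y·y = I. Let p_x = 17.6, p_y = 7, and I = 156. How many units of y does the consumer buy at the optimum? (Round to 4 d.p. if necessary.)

With perfect complements, no substitution: consume in ratio x:y = 2:1.
Budget: p_x·x + p_y·(1/2)·x = I, so (2·p_x + p_y)·x = 2·I.
Demand: x*(p_x,p_y,I) = 2·I/(2·p_x + p_y), y* = I/(2·p_x + p_y).
Here 2·17.6 + 7 = 42.2, giving y* = 3.6967.

y* = 3.6967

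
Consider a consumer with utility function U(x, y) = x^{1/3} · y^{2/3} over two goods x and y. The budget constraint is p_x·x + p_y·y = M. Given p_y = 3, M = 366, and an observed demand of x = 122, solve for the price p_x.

p_x = 1

MU_x/MU_y = (1/3·y)/(2/3·x); tangency sets this equal to p_x/p_y.
Rearranging, p_y·y = 2·p_x·x. Substituting into the budget gives p_x·x·(1 + 2) = M.
Demand: x*(p_x,p_y,M) = 1/3·M/p_x and y* = 2/3·M/p_y.
Set x* = 122 in the demand function and solve for p_x: p_x = 1.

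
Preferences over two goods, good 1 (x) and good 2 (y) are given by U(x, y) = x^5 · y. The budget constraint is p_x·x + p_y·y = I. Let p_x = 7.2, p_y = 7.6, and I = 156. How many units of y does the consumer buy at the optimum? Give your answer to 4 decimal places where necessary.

y* = 3.4211

At p_x=7.2, p_y=7.6, I=156: y* = 1/6·156/7.6 = 3.4211.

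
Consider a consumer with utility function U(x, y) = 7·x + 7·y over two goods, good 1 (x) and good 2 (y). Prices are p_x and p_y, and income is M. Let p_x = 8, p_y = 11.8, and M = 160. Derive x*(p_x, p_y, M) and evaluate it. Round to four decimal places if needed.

Perfect substitutes: compare marginal utility per dollar. 7/p_x vs 7/p_y → 0.875 vs 0.5932.
x gives more utility per dollar, so spend all income on x: x* = M/p_x, y* = 0.
Numerically: x* = 20, y* = 0.

x* = 20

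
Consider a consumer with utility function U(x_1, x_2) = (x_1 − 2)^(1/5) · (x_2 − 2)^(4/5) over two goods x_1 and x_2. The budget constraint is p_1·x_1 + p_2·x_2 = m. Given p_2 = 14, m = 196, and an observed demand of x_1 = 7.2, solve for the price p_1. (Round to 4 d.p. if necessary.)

This is Cobb-Douglas in (x_1−2, x_2−2): tangency gives 0.2·p_2·(x_2−2) = 0.8·p_1·(x_1−2).
After buying the subsistence bundle (2, 2), a share 0.2 of the remaining income goes to x_1: x_1* = 2 + 0.2·(m − 2p_1 − 2p_2)/p_1.
Set x_1* = 7.2 in the demand function and solve for p_1: p_1 = 6.

p_1 = 6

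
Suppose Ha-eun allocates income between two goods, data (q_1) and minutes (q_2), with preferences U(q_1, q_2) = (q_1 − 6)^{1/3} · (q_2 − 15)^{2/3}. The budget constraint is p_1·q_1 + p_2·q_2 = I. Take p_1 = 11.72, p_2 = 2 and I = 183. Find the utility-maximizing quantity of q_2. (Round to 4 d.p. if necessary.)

q_2* = 42.56

Let q_1' = q_1−6, q_2' = q_2−15. MRS = (1/2)·q_2'/q_1' = p_1/p_2.
After buying the subsistence bundle (6, 15), a share 1/3 of the remaining income goes to q_1: q_1* = 6 + 1/3·(I − 6p_1 − 15p_2)/p_1.
Discretionary income = 183 − 6·11.72 − 15·2 = 82.68; q_2* = 15 + 2/3·82.68/2 = 42.56.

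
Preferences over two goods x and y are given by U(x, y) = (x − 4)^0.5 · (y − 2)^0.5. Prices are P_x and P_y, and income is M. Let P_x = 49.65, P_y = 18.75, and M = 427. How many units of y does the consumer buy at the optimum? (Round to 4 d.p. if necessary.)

After buying the subsistence bundle (4, 2), a share 0.5 of the remaining income goes to x: x* = 4 + 0.5·(M − 4P_x − 2P_y)/P_x.
Discretionary income = 427 − 4·49.65 − 2·18.75 = 190.9; y* = 2 + 0.5·190.9/18.75 = 7.0907.

y* = 7.0907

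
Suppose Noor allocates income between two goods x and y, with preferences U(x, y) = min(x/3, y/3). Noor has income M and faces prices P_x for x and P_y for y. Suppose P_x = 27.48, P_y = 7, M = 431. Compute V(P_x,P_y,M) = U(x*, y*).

Here 3·27.48 + 3·7 = 103.44, giving x* = 12.5 and y* = 12.5.
Utility at the optimum: U(12.5, 12.5) = 4.1667.

V = 4.1667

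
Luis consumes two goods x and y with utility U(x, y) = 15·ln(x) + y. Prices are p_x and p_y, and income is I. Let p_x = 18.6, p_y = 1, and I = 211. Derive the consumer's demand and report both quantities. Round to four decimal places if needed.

Set MRS = p_x/p_y: (15/x)/1 = p_x/p_y.
So x*(p_x,p_y) = 15·p_y/p_x, independent of income; and y* = (I − 15·p_y)/p_y.
At the given prices: x* = 15·1/18.6 = 0.8065, and y* = 196.

x* = 0.8065, y* = 196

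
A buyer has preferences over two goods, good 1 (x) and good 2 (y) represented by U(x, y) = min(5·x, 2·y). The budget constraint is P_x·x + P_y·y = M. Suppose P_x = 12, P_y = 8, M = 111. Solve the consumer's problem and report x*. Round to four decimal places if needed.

Here 2·12 + 5·8 = 64, giving x* = 3.4688.

x* = 3.4688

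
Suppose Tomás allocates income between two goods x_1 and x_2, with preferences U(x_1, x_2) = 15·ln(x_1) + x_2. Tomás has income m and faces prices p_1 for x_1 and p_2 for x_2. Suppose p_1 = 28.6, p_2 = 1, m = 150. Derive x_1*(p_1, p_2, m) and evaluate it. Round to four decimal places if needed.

MU_x_1 = 15/x_1, MU_x_2 = 1. Tangency: 15/x_1 = p_1/p_2.
So x_1*(p_1,p_2) = 15·p_2/p_1, independent of income; and x_2* = (m − 15·p_2)/p_2.
At the given prices: x_1* = 15·1/28.6 = 0.5245.

x_1* = 0.5245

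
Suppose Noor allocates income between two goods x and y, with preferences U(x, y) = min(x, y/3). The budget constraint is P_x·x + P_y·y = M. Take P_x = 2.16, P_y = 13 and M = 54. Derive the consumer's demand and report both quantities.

Leontief preferences: the optimum is at the kink where x/1 = y/3, i.e. y = 3·x.
Budget: P_x·x + P_y·3·x = M, so (P_x + 3·P_y)·x = M.
Demand: x*(P_x,P_y,M) = M/(P_x + 3·P_y), y* = 3·M/(P_x + 3·P_y).
Here 2.16 + 3·13 = 41.16, giving x* = 1.312 and y* = 3.9359.

x* = 1.312, y* = 3.9359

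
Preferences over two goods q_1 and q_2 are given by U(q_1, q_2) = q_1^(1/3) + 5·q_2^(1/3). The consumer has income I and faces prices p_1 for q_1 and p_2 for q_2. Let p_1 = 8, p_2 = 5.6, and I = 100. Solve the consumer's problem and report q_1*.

MRS = MU_q_1/MU_q_2 = (1/5)·(q_2/q_1)^(2/3). Set equal to p_1/p_2.
Solve for the ratio: q_2/q_1 = [5·p_1/p_2]^(1.5).
Substitute q_2 = (q_2/q_1)·q_1 into the budget: q_1* = I/(p_1 + p_2·(q_2/q_1)).
Numerically q_2/q_1 = 19.090089, so q_1* = 100/(8 + 5.6·19.090089) = 0.8703.

q_1* = 0.8703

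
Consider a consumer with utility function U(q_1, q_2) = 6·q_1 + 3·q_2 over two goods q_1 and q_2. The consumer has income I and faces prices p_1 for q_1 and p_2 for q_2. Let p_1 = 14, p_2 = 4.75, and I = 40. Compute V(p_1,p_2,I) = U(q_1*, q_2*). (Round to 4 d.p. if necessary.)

V = 25.2632

Numerically: q_1* = 0, q_2* = 8.4211.
Utility at the optimum: U(0, 8.4211) = 25.2632.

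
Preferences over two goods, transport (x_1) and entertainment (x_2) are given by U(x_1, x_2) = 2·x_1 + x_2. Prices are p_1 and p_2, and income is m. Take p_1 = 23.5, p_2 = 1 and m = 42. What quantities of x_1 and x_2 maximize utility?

x_2 gives more utility per dollar, so spend all income on x_2: x_2* = m/p_2, x_1* = 0.
Numerically: x_1* = 0, x_2* = 42.

x_1* = 0, x_2* = 42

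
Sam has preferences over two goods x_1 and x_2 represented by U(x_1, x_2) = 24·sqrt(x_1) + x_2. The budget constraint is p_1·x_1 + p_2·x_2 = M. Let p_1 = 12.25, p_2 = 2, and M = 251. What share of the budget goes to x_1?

share on x_1 = 0.1873

MU_x_1 = 12/√x_1, MU_x_2 = 1. Tangency: 12/√x_1 = p_1/p_2.
Solve: √x_1 = 12·p_2/p_1, so x_1*(p_1,p_2) = (12·p_2/p_1)², and x_2* = (M − p_1·x_1*)/p_2.
Plugging in: x_1* = (12·2/12.25)² = 3.8384, x_2* = 101.9898.
Expenditure on x_1: 12.25·3.8384 = 47.0204; share = 0.1873.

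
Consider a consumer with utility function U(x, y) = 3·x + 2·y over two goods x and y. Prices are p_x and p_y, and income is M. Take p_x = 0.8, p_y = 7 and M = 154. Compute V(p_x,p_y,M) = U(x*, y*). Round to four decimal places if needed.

Perfect substitutes: compare marginal utility per dollar. 3/p_x vs 2/p_y → 3.75 vs 0.2857.
x gives more utility per dollar, so spend all income on x: x* = M/p_x, y* = 0.
Numerically: x* = 192.5, y* = 0.
Utility at the optimum: U(192.5, 0) = 577.5.

V = 577.5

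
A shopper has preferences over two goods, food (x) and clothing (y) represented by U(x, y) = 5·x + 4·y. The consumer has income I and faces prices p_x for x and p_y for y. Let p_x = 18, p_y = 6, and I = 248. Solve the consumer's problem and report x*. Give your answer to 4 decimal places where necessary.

x* = 0

Linear utility — the consumer picks whichever good has higher MU/price: 5/18 = 0.2778 vs 4/6 = 0.6667.
y gives more utility per dollar, so spend all income on y: y* = I/p_y, x* = 0.
Numerically: x* = 0, y* = 41.3333.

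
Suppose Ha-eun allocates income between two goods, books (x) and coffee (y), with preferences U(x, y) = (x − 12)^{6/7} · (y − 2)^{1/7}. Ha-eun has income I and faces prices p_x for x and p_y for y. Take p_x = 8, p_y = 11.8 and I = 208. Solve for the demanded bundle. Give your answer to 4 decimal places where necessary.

MRS = 6·(y−2)/(x−12). Tangency with p_x/p_y gives y−2 = (1/6)·(p_x/p_y)·(x−12).
Substituting into the budget: x* = 12 + 6/7·(I − 12·p_x − 2·p_y)/p_x, and y* = 2 + 1/7·(…)/p_y.
Discretionary income = 208 − 12·8 − 2·11.8 = 88.4; x* = 12 + 6/7·88.4/8 = 21.4714; y* = 2 + 1/7·88.4/11.8 = 3.0702.

x* = 21.4714, y* = 3.0702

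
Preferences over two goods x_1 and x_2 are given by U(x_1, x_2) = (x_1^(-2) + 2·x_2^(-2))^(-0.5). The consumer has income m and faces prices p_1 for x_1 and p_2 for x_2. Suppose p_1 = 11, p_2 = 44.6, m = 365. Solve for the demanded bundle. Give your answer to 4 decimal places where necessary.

From the CES first-order condition, (1/2)·(x_2/x_1)^(3) = p_1/p_2.
Hence x_2/x_1 = (2·p_1/p_2)^(1/(3)), i.e. raised to the 1/3 power.
With the ratio pinned down, the budget gives x_1* = m/(p_1 + p_2·(x_2/x_1)) and x_2* = (x_2/x_1)·x_1*.
Numerically x_2/x_1 = 0.790125, so x_1* = 365/(11 + 44.6·0.790125) = 7.8937 and x_2* = 0.790125·7.8937 = 6.237.

x_1* = 7.8937, x_2* = 6.237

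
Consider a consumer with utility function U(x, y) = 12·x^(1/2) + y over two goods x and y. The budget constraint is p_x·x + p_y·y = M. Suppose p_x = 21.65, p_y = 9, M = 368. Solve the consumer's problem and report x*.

x* = 6.2212

Set MRS = p_x/p_y: 6·x^(−1/2) = p_x/p_y.
Thus x* = (6·p_y/p_x)² — independent of M — with the rest of income spent on y.
Plugging in: x* = (6·9/21.65)² = 6.2212.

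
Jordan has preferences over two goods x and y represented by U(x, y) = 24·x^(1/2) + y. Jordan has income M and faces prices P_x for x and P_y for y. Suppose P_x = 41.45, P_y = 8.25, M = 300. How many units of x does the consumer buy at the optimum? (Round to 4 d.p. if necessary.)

Utility is quasi-linear in y; the FOC for x is 12/√x = P_x/P_y.
Thus x* = (12·P_y/P_x)² — independent of M — with the rest of income spent on y.
Plugging in: x* = (12·8.25/41.45)² = 5.7045.

x* = 5.7045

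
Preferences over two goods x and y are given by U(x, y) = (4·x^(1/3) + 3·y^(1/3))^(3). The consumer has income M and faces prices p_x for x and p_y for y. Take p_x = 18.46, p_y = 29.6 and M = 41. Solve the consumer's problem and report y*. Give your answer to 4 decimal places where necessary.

y* = 0.4696

Substitute y = (y/x)·x into the budget: x* = M/(p_x + p_y·(y/x)).
Numerically y/x = 0.319891, so x* = 41/(18.46 + 29.6·0.319891) = 1.468 and y* = 0.319891·1.468 = 0.4696.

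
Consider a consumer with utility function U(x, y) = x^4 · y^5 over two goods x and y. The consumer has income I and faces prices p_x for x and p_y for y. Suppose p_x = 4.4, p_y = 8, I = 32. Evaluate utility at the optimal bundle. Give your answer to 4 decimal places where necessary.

MU_x/MU_y = (4·y)/(5·x); tangency sets this equal to p_x/p_y.
Rearranging, p_y·y = (5/4)·p_x·x. Substituting into the budget gives p_x·x·(1 + (5/4)) = I.
Demand: x*(p_x,p_y,I) = 4/9·I/p_x and y* = 5/9·I/p_y.
At p_x=4.4, p_y=8, I=32: x* = 4/9·32/4.4 = 3.2323, y* = 2.2222.
Utility at the optimum: U(3.2323, 2.2222) = 5915.5696.

V = 5915.5696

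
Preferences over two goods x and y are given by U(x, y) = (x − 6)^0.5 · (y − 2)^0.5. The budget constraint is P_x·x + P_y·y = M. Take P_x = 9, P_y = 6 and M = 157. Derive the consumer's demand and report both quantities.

x* = 11.0556, y* = 9.5833

Let x' = x−6, y' = y−2. MRS = y'/x' = P_x/P_y.
Substituting into the budget: x* = 6 + 0.5·(M − 6·P_x − 2·P_y)/P_x, and y* = 2 + 0.5·(…)/P_y.
Discretionary income = 157 − 6·9 − 2·6 = 91; x* = 6 + 0.5·91/9 = 11.0556; y* = 2 + 0.5·91/6 = 9.5833.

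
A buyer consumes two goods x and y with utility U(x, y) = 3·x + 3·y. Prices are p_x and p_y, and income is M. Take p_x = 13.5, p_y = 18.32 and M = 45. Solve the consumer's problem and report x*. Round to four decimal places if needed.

x* = 3.3333

x gives more utility per dollar, so spend all income on x: x* = M/p_x, y* = 0.
Numerically: x* = 3.3333, y* = 0.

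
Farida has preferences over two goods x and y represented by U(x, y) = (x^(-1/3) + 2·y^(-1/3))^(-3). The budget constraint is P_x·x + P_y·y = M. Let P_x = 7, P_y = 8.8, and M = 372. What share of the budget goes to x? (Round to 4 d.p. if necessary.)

share on x = 0.3596

Numerically y/x = 1.416557, so x* = 372/(7 + 8.8·1.416557) = 19.1105 and y* = 1.416557·19.1105 = 27.0712.
Expenditure on x: 7·19.1105 = 133.7738; share = 0.3596.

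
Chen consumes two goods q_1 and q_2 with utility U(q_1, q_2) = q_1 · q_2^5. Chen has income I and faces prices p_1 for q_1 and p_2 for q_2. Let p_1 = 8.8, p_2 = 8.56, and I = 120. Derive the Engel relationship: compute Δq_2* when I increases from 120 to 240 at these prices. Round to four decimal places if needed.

Δq_2* = 11.6822

The MRS is (1/5)·q_2/q_1. Set MRS = p_1/p_2.
So p_2·q_2 = 5·p_1·q_1; combined with the budget, a share 1/6 of income goes to q_1.
Demand: q_1*(p_1,p_2,I) = 1/6·I/p_1 and q_2* = 5/6·I/p_2.
At p_1=8.8, p_2=8.56, I=120: q_2* = 5/6·120/8.56 = 11.6822.
At I' = 240: q_2* = 23.3645. Change: 23.3645 − 11.6822 = 11.6822.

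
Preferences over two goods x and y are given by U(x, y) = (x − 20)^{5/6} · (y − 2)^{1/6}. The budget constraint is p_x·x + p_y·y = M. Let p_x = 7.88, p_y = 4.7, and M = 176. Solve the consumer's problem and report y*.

y* = 2.3191

Let x' = x−20, y' = y−2. MRS = 5·y'/x' = p_x/p_y.
Substituting into the budget: x* = 20 + 5/6·(M − 20·p_x − 2·p_y)/p_x, and y* = 2 + 1/6·(…)/p_y.
Discretionary income = 176 − 20·7.88 − 2·4.7 = 9; y* = 2 + 1/6·9/4.7 = 2.3191.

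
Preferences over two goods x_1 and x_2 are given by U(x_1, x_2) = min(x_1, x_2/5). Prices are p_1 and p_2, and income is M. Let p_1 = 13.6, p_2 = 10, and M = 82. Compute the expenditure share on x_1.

share on x_1 = 0.2138

With perfect complements, no substitution: consume in ratio x_1:x_2 = 1:5.
Budget: p_1·x_1 + p_2·5·x_1 = M, so (p_1 + 5·p_2)·x_1 = M.
Demand: x_1*(p_1,p_2,M) = M/(p_1 + 5·p_2), x_2* = 5·M/(p_1 + 5·p_2).
Here 13.6 + 5·10 = 63.6, giving x_1* = 1.2893 and x_2* = 6.4465.
Expenditure on x_1: 13.6·1.2893 = 17.5346; share = 0.2138.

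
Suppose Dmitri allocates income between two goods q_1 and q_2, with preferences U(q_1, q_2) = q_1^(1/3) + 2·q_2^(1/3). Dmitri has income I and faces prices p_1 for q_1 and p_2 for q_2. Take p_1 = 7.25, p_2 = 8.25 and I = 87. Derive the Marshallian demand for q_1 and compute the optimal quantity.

q_1* = 3.2863

Substitute q_2 = (q_2/q_1)·q_1 into the budget: q_1* = I/(p_1 + p_2·(q_2/q_1)).
Numerically q_2/q_1 = 2.330081, so q_1* = 87/(7.25 + 8.25·2.330081) = 3.2863.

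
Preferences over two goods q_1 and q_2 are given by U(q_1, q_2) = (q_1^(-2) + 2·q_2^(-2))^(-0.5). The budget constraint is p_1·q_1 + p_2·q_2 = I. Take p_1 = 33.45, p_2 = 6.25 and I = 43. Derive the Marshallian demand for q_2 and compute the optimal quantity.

With the ratio pinned down, the budget gives q_1* = I/(p_1 + p_2·(q_2/q_1)) and q_2* = (q_2/q_1)·q_1*.
Numerically q_2/q_1 = 2.20385, so q_1* = 43/(33.45 + 6.25·2.20385) = 0.9106 and q_2* = 2.20385·0.9106 = 2.0067.

q_2* = 2.0067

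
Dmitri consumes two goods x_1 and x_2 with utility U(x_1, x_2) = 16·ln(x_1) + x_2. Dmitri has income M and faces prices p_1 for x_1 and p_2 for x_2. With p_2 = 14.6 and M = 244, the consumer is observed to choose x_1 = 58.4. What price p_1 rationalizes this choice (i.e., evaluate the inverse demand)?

MU_x_1 = 16/x_1, MU_x_2 = 1. Tangency: 16/x_1 = p_1/p_2.
So x_1*(p_1,p_2) = 16·p_2/p_1, independent of income; and x_2* = (M − 16·p_2)/p_2.
Set x_1* = 58.4 in the demand function and solve for p_1: p_1 = 4.

p_1 = 4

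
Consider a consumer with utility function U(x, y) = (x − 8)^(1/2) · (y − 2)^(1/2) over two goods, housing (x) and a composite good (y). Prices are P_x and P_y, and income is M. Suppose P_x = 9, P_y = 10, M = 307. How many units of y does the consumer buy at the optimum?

MRS = (y−2)/(x−8). Tangency with P_x/P_y gives y−2 = (P_x/P_y)·(x−8).
Substituting into the budget: x* = 8 + 0.5·(M − 8·P_x − 2·P_y)/P_x, and y* = 2 + 0.5·(…)/P_y.
Discretionary income = 307 − 8·9 − 2·10 = 215; y* = 2 + 0.5·215/10 = 12.75.

y* = 12.75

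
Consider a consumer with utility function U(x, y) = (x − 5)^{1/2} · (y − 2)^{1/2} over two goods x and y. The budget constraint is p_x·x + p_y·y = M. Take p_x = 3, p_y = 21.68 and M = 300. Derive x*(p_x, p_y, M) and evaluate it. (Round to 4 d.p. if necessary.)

Let x' = x−5, y' = y−2. MRS = y'/x' = p_x/p_y.
Substituting into the budget: x* = 5 + 0.5·(M − 5·p_x − 2·p_y)/p_x, and y* = 2 + 0.5·(…)/p_y.
Discretionary income = 300 − 5·3 − 2·21.68 = 241.64; x* = 5 + 0.5·241.64/3 = 45.2733.

x* = 45.2733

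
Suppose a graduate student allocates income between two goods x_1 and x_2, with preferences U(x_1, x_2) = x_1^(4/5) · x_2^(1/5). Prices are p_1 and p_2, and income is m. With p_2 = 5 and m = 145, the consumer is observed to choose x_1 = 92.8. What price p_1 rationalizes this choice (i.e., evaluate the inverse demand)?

p_1 = 1.25

The MRS is 4·x_2/x_1. Set MRS = p_1/p_2.
Rearranging, p_2·x_2 = (1/4)·p_1·x_1. Substituting into the budget gives p_1·x_1·(1 + (1/4)) = m.
Demand: x_1*(p_1,p_2,m) = 0.8·m/p_1 and x_2* = 0.2·m/p_2.
Set x_1* = 92.8 in the demand function and solve for p_1: p_1 = 1.25.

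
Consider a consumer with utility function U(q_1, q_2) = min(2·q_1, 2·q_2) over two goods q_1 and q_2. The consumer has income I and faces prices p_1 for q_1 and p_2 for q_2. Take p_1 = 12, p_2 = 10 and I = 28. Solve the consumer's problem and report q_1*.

Leontief preferences: the optimum is at the kink where q_1/2 = q_2/2, i.e. q_2 = q_1.
Budget: p_1·q_1 + p_2·q_1 = I, so (2·p_1 + 2·p_2)·q_1 = 2·I.
Demand: q_1*(p_1,p_2,I) = 2·I/(2·p_1 + 2·p_2), q_2* = 2·I/(2·p_1 + 2·p_2).
Here 2·12 + 2·10 = 44, giving q_1* = 1.2727.

q_1* = 1.2727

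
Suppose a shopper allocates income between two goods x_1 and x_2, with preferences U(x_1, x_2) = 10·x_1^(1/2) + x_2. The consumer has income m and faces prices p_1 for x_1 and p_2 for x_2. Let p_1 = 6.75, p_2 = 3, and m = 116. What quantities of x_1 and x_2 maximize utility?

Plugging in: x_1* = (5·3/6.75)² = 4.9383, x_2* = 27.5556.

x_1* = 4.9383, x_2* = 27.5556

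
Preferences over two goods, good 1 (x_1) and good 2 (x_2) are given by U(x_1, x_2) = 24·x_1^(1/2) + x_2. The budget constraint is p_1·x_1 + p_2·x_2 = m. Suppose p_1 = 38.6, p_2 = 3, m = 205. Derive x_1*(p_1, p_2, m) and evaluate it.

x_1* = 0.8698

Set MRS = p_1/p_2: 12·x_1^(−1/2) = p_1/p_2.
Thus x_1* = (12·p_2/p_1)² — independent of m — with the rest of income spent on x_2.
Plugging in: x_1* = (12·3/38.6)² = 0.8698.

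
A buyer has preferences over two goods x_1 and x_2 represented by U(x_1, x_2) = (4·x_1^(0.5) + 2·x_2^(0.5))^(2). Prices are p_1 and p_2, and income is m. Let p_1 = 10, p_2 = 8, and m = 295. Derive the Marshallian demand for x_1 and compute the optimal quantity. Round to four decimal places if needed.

Numerically x_2/x_1 = 0.390625, so x_1* = 295/(10 + 8·0.390625) = 22.4762.

x_1* = 22.4762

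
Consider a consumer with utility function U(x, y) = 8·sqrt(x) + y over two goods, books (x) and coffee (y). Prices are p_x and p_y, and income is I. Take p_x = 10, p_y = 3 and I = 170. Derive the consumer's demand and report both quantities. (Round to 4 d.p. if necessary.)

Thus x* = (4·p_y/p_x)² — independent of I — with the rest of income spent on y.
Plugging in: x* = (4·3/10)² = 1.44, y* = 51.8667.

x* = 1.44, y* = 51.8667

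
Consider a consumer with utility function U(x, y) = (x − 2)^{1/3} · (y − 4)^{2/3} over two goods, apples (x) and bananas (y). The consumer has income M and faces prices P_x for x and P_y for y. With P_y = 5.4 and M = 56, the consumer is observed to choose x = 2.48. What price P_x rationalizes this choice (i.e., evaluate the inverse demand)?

P_x = 10

This is Cobb-Douglas in (x−2, y−4): tangency gives 1/3·P_y·(y−4) = 2/3·P_x·(x−2).
Substituting into the budget: x* = 2 + 1/3·(M − 2·P_x − 4·P_y)/P_x, and y* = 4 + 2/3·(…)/P_y.
Set x* = 2.48 in the demand function and solve for P_x: P_x = 10.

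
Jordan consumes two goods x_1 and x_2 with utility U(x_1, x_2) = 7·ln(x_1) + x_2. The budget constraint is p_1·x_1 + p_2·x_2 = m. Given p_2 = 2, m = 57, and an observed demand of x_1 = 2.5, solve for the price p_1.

Set MRS = p_1/p_2: (7/x_1)/1 = p_1/p_2.
So x_1*(p_1,p_2) = 7·p_2/p_1, independent of income; and x_2* = (m − 7·p_2)/p_2.
Set x_1* = 2.5 in the demand function and solve for p_1: p_1 = 5.6.

p_1 = 5.6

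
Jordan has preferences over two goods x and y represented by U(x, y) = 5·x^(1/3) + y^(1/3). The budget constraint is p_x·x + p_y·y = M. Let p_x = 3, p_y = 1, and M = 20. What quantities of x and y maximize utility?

x* = 5.7724, y* = 2.6828

MU_x ∝ 5·x^(-2/3), MU_y ∝ y^(-2/3), so MRS = 5·(y/x)^(2/3) = p_x/p_y.
Solve for the ratio: y/x = [(1/5)·p_x/p_y]^(1.5).
Substitute y = (y/x)·x into the budget: x* = M/(p_x + p_y·(y/x)).
Numerically y/x = 0.464758, so x* = 20/(3 + 1·0.464758) = 5.7724 and y* = 0.464758·5.7724 = 2.6828.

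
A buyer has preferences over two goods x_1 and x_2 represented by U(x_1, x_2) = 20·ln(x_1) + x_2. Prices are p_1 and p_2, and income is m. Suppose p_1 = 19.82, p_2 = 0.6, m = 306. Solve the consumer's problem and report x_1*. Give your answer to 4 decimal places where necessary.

x_1* = 0.6054

Set MRS = p_1/p_2: (20/x_1)/1 = p_1/p_2.
So x_1*(p_1,p_2) = 20·p_2/p_1, independent of income; and x_2* = (m − 20·p_2)/p_2.
At the given prices: x_1* = 20·0.6/19.82 = 0.6054.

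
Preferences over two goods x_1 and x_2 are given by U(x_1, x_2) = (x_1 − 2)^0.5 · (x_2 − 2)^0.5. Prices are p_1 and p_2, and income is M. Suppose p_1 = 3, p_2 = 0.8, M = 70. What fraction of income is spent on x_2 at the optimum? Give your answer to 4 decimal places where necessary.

This is Cobb-Douglas in (x_1−2, x_2−2): tangency gives 0.5·p_2·(x_2−2) = 0.5·p_1·(x_1−2).
After buying the subsistence bundle (2, 2), a share 0.5 of the remaining income goes to x_1: x_1* = 2 + 0.5·(M − 2p_1 − 2p_2)/p_1.
Discretionary income = 70 − 2·3 − 2·0.8 = 62.4; x_1* = 2 + 0.5·62.4/3 = 12.4; x_2* = 2 + 0.5·62.4/0.8 = 41.
Expenditure on x_2: 0.8·41 = 32.8; share = 0.4686.

share on x_2 = 0.4686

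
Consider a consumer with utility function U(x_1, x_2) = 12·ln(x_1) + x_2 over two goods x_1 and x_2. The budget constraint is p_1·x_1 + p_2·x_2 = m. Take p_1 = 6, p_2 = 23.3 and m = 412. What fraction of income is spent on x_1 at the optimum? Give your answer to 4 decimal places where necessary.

share on x_1 = 0.6786

Set MRS = p_1/p_2: (12/x_1)/1 = p_1/p_2.
So x_1*(p_1,p_2) = 12·p_2/p_1, independent of income; and x_2* = (m − 12·p_2)/p_2.
At the given prices: x_1* = 12·23.3/6 = 46.6, and x_2* = 5.6824.
Expenditure on x_1: 6·46.6 = 279.6; share = 0.6786.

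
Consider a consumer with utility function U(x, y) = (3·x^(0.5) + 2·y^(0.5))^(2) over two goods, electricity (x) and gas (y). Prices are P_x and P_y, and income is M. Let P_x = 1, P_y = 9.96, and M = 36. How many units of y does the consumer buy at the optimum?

Substitute y = (y/x)·x into the budget: x* = M/(P_x + P_y·(y/x)).
Numerically y/x = 0.00448, so x* = 36/(1 + 9.96·0.00448) = 34.4622 and y* = 0.00448·34.4622 = 0.1544.

y* = 0.1544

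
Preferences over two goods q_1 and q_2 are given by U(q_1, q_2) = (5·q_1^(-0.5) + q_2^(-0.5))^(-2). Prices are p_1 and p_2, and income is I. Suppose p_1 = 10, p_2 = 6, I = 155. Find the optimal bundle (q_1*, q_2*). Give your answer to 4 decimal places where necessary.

MU_q_1 ∝ 5·q_1^(-1.5), MU_q_2 ∝ q_2^(-1.5), so MRS = 5·(q_2/q_1)^(1.5) = p_1/p_2.
Solve for the ratio: q_2/q_1 = [(1/5)·p_1/p_2]^(2/3).
With the ratio pinned down, the budget gives q_1* = I/(p_1 + p_2·(q_2/q_1)) and q_2* = (q_2/q_1)·q_1*.
Numerically q_2/q_1 = 0.48075, so q_1* = 155/(10 + 6·0.48075) = 12.03 and q_2* = 0.48075·12.03 = 5.7834.

q_1* = 12.03, q_2* = 5.7834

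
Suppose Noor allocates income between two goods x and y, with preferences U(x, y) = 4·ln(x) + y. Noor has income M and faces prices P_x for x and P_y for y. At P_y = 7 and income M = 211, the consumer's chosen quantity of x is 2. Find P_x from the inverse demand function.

MU_x = 4/x, MU_y = 1. Tangency: 4/x = P_x/P_y.
So x*(P_x,P_y) = 4·P_y/P_x, independent of income; and y* = (M − 4·P_y)/P_y.
Set x* = 2 in the demand function and solve for P_x: P_x = 14.

P_x = 14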